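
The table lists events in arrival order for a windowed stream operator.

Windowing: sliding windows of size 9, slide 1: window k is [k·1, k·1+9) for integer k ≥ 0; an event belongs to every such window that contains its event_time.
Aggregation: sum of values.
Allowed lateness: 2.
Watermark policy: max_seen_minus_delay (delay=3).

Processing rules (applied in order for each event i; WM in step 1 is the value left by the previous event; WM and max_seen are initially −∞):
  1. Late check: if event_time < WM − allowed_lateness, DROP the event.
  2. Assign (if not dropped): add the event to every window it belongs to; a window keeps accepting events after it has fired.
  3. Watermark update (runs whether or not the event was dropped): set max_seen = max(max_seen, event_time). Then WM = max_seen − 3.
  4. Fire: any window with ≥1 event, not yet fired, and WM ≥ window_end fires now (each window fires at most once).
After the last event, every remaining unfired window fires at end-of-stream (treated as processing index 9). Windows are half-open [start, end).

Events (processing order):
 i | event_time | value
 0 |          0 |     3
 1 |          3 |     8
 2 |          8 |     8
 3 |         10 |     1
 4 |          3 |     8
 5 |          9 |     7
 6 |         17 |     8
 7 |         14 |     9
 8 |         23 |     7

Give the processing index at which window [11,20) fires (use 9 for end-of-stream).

8

i=0 t=0 v=3: → [0,9); WM=-3
i=1 t=3 v=8: → [3,12),[2,11),[1,10),[0,9); WM=0
i=2 t=8 v=8: → [8,17),[7,16),[6,15),[5,14),[4,13),[3,12),[2,11),[1,10),[0,9); WM=5
i=3 t=10 v=1: → [10,19),[9,18),[8,17),[7,16),[6,15),[5,14),[4,13),[3,12),[2,11); WM=7
i=4 t=3 v=8: DROP (t<7-2); WM=7
i=5 t=9 v=7: → [9,18),[8,17),[7,16),[6,15),[5,14),[4,13),[3,12),[2,11),[1,10); WM=7
i=6 t=17 v=8: → [17,26),[16,25),[15,24),[14,23),[13,22),[12,21),[11,20),[10,19),[9,18); WM=14; [0,9) fires=19 [1,10) fires=23 [2,11) fires=24 [3,12) fires=24 [4,13) fires=16 [5,14) fires=16
i=7 t=14 v=9: → [14,23),[13,22),[12,21),[11,20),[10,19),[9,18),[8,17),[7,16),[6,15); WM=14
i=8 t=23 v=7: → [23,32),[22,31),[21,30),[20,29),[19,28),[18,27),[17,26),[16,25),[15,24); WM=20; [6,15) fires=25 [7,16) fires=25 [8,17) fires=25 [9,18) fires=25 [10,19) fires=18 [11,20) fires=17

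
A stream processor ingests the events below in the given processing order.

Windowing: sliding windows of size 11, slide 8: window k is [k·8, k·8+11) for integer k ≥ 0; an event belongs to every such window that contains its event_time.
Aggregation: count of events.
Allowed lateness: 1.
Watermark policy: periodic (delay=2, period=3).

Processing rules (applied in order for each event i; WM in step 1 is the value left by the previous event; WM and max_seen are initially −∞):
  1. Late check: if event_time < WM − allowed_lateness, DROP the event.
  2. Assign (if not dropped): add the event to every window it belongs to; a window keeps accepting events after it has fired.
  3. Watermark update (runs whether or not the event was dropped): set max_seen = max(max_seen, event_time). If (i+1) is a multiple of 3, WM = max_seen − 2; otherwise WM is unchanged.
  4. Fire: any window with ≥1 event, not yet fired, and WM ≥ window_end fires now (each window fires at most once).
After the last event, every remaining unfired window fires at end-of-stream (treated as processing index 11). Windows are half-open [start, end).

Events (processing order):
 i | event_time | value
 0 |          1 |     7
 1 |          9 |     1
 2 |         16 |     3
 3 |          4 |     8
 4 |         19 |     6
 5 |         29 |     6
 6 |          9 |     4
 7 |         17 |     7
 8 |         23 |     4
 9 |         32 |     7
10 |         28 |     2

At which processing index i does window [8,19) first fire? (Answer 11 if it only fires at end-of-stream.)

5

i=0 t=1 v=7: → [0,11); WM=−∞
i=1 t=9 v=1: → [8,19),[0,11); WM=−∞
i=2 t=16 v=3: → [16,27),[8,19); WM=14; [0,11) fires=2
i=3 t=4 v=8: DROP (t<14-1); WM=14
i=4 t=19 v=6: → [16,27); WM=14
i=5 t=29 v=6: → [24,35); WM=27; [8,19) fires=2 [16,27) fires=2
i=6 t=9 v=4: DROP (t<27-1); WM=27
i=7 t=17 v=7: DROP (t<27-1); WM=27
i=8 t=23 v=4: DROP (t<27-1); WM=27
i=9 t=32 v=7: → [32,43),[24,35); WM=27
i=10 t=28 v=2: → [24,35); WM=27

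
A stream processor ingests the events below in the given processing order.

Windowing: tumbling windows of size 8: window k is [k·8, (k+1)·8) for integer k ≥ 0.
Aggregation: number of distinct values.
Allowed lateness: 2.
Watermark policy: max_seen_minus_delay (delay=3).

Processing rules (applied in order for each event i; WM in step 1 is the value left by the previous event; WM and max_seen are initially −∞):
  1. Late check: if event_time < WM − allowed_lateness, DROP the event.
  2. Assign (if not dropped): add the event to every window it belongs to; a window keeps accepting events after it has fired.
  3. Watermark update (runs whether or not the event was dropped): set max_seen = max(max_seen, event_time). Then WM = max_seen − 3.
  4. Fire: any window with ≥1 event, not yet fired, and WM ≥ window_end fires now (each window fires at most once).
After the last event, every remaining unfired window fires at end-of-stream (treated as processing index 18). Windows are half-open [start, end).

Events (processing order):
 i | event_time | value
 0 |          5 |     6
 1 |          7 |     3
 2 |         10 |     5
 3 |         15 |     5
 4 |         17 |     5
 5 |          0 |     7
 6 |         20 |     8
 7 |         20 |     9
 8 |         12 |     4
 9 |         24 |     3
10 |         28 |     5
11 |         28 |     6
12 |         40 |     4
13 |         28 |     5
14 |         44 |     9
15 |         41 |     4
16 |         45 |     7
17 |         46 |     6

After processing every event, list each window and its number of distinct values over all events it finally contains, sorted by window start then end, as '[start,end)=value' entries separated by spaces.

[0,8)=2 [8,16)=1 [16,24)=3 [24,32)=3 [40,48)=4

i=0 t=5 v=6: → [0,8); WM=2
i=1 t=7 v=3: → [0,8); WM=4
i=2 t=10 v=5: → [8,16); WM=7
i=3 t=15 v=5: → [8,16); WM=12; [0,8) fires=2
i=4 t=17 v=5: → [16,24); WM=14
i=5 t=0 v=7: DROP (t<14-2); WM=14
i=6 t=20 v=8: → [16,24); WM=17; [8,16) fires=1
i=7 t=20 v=9: → [16,24); WM=17
i=8 t=12 v=4: DROP (t<17-2); WM=17
i=9 t=24 v=3: → [24,32); WM=21
i=10 t=28 v=5: → [24,32); WM=25; [16,24) fires=3
i=11 t=28 v=6: → [24,32); WM=25
i=12 t=40 v=4: → [40,48); WM=37; [24,32) fires=3
i=13 t=28 v=5: DROP (t<37-2); WM=37
i=14 t=44 v=9: → [40,48); WM=41
i=15 t=41 v=4: → [40,48); WM=41
i=16 t=45 v=7: → [40,48); WM=42
i=17 t=46 v=6: → [40,48); WM=43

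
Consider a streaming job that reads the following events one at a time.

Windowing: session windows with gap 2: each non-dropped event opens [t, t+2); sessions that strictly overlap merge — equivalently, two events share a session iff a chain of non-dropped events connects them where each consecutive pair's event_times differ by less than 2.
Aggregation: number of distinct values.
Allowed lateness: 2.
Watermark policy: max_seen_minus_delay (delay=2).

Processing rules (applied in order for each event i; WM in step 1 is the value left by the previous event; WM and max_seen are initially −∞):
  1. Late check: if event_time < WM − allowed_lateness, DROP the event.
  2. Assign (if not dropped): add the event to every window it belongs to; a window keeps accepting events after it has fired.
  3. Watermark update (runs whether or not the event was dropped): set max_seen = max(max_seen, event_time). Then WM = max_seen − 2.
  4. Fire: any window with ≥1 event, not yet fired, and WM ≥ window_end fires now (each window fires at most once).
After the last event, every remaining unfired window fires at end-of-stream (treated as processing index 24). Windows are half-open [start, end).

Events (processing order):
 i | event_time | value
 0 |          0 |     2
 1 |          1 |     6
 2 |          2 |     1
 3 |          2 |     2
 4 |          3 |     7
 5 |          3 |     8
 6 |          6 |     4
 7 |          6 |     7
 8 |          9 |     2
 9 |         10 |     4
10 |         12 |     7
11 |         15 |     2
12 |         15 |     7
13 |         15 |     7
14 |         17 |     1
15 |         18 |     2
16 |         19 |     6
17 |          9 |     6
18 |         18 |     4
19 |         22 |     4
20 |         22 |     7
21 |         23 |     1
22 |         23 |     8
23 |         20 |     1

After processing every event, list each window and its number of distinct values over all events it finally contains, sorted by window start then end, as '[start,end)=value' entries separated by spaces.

i=0 t=0 v=2: → [0,2); WM=-2
i=1 t=1 v=6: → [0,3); WM=-1
i=2 t=2 v=1: → [0,4); WM=0
i=3 t=2 v=2: → [0,4); WM=0
i=4 t=3 v=7: → [0,5); WM=1
i=5 t=3 v=8: → [0,5); WM=1
i=6 t=6 v=4: → [6,8); WM=4
i=7 t=6 v=7: → [6,8); WM=4
i=8 t=9 v=2: → [9,11); WM=7
i=9 t=10 v=4: → [9,12); WM=8
i=10 t=12 v=7: → [12,14); WM=10
i=11 t=15 v=2: → [15,17); WM=13
i=12 t=15 v=7: → [15,17); WM=13
i=13 t=15 v=7: → [15,17); WM=13
i=14 t=17 v=1: → [17,19); WM=15
i=15 t=18 v=2: → [17,20); WM=16
i=16 t=19 v=6: → [17,21); WM=17
i=17 t=9 v=6: DROP (t<17-2); WM=17
i=18 t=18 v=4: → [17,21); WM=17
i=19 t=22 v=4: → [22,24); WM=20
i=20 t=22 v=7: → [22,24); WM=20
i=21 t=23 v=1: → [22,25); WM=21
i=22 t=23 v=8: → [22,25); WM=21
i=23 t=20 v=1: → [17,22); WM=21

[0,5)=5 [6,8)=2 [9,12)=2 [12,14)=1 [15,17)=2 [17,22)=4 [22,25)=4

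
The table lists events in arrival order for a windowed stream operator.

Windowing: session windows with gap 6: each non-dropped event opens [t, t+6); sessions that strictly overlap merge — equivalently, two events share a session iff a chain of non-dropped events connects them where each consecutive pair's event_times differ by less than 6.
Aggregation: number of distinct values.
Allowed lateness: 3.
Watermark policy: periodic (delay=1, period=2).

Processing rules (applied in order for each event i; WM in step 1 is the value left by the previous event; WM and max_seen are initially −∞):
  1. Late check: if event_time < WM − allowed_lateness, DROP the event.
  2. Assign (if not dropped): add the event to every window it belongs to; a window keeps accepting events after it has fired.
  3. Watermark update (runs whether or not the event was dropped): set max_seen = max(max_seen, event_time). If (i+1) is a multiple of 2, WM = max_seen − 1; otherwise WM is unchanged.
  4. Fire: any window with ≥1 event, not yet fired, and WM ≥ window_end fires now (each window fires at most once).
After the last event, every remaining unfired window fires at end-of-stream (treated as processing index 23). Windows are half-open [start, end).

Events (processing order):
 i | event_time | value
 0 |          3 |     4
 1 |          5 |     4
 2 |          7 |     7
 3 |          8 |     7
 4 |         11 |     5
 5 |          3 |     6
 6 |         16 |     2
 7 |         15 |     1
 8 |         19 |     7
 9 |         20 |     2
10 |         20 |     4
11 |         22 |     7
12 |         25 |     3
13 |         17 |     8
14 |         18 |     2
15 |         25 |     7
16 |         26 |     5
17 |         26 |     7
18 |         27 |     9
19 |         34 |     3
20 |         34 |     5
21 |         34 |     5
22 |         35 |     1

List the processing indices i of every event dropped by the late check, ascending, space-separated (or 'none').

i=0 t=3 v=4: → [3,9); WM=−∞
i=1 t=5 v=4: → [3,11); WM=4
i=2 t=7 v=7: → [3,13); WM=4
i=3 t=8 v=7: → [3,14); WM=7
i=4 t=11 v=5: → [3,17); WM=7
i=5 t=3 v=6: DROP (t<7-3); WM=10
i=6 t=16 v=2: → [3,22); WM=10
i=7 t=15 v=1: → [3,22); WM=15
i=8 t=19 v=7: → [3,25); WM=15
i=9 t=20 v=2: → [3,26); WM=19
i=10 t=20 v=4: → [3,26); WM=19
i=11 t=22 v=7: → [3,28); WM=21
i=12 t=25 v=3: → [3,31); WM=21
i=13 t=17 v=8: DROP (t<21-3); WM=24
i=14 t=18 v=2: DROP (t<24-3); WM=24
i=15 t=25 v=7: → [3,31); WM=24
i=16 t=26 v=5: → [3,32); WM=24
i=17 t=26 v=7: → [3,32); WM=25
i=18 t=27 v=9: → [3,33); WM=25
i=19 t=34 v=3: → [34,40); WM=33
i=20 t=34 v=5: → [34,40); WM=33
i=21 t=34 v=5: → [34,40); WM=33
i=22 t=35 v=1: → [34,41); WM=33

5 13 14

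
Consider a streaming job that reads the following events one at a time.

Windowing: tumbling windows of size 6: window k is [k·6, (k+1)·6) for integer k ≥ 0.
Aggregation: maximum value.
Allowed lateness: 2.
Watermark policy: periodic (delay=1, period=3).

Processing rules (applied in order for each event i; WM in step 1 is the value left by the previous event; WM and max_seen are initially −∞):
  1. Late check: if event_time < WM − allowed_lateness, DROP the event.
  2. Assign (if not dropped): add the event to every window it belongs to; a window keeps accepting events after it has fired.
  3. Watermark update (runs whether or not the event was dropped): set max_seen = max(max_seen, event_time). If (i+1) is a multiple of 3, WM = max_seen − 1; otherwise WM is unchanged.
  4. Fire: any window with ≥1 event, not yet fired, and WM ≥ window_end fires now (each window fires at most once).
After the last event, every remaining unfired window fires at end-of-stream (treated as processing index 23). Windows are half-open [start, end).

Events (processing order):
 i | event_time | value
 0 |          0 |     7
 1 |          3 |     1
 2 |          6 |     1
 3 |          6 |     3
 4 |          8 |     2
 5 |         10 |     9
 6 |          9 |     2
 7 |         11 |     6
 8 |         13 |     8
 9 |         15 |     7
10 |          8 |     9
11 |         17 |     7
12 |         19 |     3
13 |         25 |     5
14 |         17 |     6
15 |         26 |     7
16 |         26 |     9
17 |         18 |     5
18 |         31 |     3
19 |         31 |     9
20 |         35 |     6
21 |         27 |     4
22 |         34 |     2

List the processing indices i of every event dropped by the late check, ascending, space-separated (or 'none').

i=0 t=0 v=7: → [0,6); WM=−∞
i=1 t=3 v=1: → [0,6); WM=−∞
i=2 t=6 v=1: → [6,12); WM=5
i=3 t=6 v=3: → [6,12); WM=5
i=4 t=8 v=2: → [6,12); WM=5
i=5 t=10 v=9: → [6,12); WM=9; [0,6) fires=7
i=6 t=9 v=2: → [6,12); WM=9
i=7 t=11 v=6: → [6,12); WM=9
i=8 t=13 v=8: → [12,18); WM=12; [6,12) fires=9
i=9 t=15 v=7: → [12,18); WM=12
i=10 t=8 v=9: DROP (t<12-2); WM=12
i=11 t=17 v=7: → [12,18); WM=16
i=12 t=19 v=3: → [18,24); WM=16
i=13 t=25 v=5: → [24,30); WM=16
i=14 t=17 v=6: → [12,18); WM=24; [12,18) fires=8 [18,24) fires=3
i=15 t=26 v=7: → [24,30); WM=24
i=16 t=26 v=9: → [24,30); WM=24
i=17 t=18 v=5: DROP (t<24-2); WM=25
i=18 t=31 v=3: → [30,36); WM=25
i=19 t=31 v=9: → [30,36); WM=25
i=20 t=35 v=6: → [30,36); WM=34; [24,30) fires=9
i=21 t=27 v=4: DROP (t<34-2); WM=34
i=22 t=34 v=2: → [30,36); WM=34

10 17 21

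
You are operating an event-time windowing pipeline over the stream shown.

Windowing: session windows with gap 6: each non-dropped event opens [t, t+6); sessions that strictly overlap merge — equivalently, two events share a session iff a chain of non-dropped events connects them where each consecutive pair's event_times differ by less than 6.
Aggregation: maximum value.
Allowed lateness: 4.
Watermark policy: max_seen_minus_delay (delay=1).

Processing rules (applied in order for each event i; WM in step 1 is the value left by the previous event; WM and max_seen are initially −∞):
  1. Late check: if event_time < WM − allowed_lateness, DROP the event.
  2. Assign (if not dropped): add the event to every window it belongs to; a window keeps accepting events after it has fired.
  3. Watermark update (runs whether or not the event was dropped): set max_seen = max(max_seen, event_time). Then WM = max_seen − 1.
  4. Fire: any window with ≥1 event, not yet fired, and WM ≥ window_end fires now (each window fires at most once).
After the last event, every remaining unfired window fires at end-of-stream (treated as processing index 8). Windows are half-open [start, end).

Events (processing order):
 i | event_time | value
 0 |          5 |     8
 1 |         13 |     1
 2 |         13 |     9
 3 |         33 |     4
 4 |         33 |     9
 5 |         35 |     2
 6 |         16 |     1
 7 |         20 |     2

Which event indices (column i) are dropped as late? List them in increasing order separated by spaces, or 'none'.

6 7

i=0 t=5 v=8: → [5,11); WM=4
i=1 t=13 v=1: → [13,19); WM=12
i=2 t=13 v=9: → [13,19); WM=12
i=3 t=33 v=4: → [33,39); WM=32
i=4 t=33 v=9: → [33,39); WM=32
i=5 t=35 v=2: → [33,41); WM=34
i=6 t=16 v=1: DROP (t<34-4); WM=34
i=7 t=20 v=2: DROP (t<34-4); WM=34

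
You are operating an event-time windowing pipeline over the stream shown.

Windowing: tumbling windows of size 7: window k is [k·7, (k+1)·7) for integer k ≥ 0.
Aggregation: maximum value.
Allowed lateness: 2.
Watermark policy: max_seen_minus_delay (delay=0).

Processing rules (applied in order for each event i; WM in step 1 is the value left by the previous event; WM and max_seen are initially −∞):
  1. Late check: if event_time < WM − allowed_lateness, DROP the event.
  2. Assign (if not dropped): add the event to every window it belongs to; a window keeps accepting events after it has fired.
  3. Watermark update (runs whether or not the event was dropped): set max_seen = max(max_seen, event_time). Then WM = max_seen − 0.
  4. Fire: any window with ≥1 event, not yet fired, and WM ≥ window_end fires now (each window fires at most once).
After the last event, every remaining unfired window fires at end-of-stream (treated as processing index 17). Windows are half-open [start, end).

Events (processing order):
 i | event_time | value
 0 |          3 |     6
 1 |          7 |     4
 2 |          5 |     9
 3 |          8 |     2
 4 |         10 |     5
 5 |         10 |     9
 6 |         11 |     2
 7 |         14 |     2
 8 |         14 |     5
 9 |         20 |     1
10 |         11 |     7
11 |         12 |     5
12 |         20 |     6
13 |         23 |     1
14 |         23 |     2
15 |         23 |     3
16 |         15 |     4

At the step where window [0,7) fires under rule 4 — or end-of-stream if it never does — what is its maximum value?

6

i=0 t=3 v=6: → [0,7); WM=3
i=1 t=7 v=4: → [7,14); WM=7; [0,7) fires=6
i=2 t=5 v=9: → [0,7); WM=7
i=3 t=8 v=2: → [7,14); WM=8
i=4 t=10 v=5: → [7,14); WM=10
i=5 t=10 v=9: → [7,14); WM=10
i=6 t=11 v=2: → [7,14); WM=11
i=7 t=14 v=2: → [14,21); WM=14; [7,14) fires=9
i=8 t=14 v=5: → [14,21); WM=14
i=9 t=20 v=1: → [14,21); WM=20
i=10 t=11 v=7: DROP (t<20-2); WM=20
i=11 t=12 v=5: DROP (t<20-2); WM=20
i=12 t=20 v=6: → [14,21); WM=20
i=13 t=23 v=1: → [21,28); WM=23; [14,21) fires=6
i=14 t=23 v=2: → [21,28); WM=23
i=15 t=23 v=3: → [21,28); WM=23
i=16 t=15 v=4: DROP (t<23-2); WM=23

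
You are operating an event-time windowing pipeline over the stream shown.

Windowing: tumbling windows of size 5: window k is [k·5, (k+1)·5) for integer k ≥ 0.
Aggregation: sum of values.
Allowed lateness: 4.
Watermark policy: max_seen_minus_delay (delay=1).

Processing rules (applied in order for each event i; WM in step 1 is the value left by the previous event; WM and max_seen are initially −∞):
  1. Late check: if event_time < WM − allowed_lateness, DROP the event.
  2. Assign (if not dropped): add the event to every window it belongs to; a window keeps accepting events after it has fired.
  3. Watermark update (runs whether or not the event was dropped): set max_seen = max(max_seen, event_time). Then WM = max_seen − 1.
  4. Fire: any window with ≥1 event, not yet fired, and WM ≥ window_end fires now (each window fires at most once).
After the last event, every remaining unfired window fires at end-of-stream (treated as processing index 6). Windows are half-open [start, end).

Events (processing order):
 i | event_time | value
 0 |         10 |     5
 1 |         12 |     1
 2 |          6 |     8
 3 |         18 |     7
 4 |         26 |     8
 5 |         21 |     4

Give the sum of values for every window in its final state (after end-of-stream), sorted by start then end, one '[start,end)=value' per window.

[10,15)=6 [15,20)=7 [20,25)=4 [25,30)=8

i=0 t=10 v=5: → [10,15); WM=9
i=1 t=12 v=1: → [10,15); WM=11
i=2 t=6 v=8: DROP (t<11-4); WM=11
i=3 t=18 v=7: → [15,20); WM=17; [10,15) fires=6
i=4 t=26 v=8: → [25,30); WM=25; [15,20) fires=7
i=5 t=21 v=4: → [20,25); WM=25; [20,25) fires=4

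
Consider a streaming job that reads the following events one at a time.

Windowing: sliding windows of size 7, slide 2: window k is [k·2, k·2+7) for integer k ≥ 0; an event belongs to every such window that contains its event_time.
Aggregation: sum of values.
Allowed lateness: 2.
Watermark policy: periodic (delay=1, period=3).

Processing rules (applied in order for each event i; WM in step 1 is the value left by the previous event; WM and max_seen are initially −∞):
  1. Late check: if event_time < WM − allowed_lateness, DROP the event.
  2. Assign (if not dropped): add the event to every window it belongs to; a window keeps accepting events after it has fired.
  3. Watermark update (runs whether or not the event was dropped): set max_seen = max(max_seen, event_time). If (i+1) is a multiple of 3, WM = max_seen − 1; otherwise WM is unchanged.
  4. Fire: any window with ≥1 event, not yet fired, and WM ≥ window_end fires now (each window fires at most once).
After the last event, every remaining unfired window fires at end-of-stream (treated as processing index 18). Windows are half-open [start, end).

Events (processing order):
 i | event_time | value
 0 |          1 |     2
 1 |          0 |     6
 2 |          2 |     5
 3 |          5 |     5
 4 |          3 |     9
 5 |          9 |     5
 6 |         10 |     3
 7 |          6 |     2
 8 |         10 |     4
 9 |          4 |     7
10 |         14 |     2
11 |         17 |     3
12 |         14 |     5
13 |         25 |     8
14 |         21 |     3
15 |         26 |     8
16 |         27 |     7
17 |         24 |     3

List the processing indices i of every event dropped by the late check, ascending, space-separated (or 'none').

i=0 t=1 v=2: → [0,7); WM=−∞
i=1 t=0 v=6: → [0,7); WM=−∞
i=2 t=2 v=5: → [2,9),[0,7); WM=1
i=3 t=5 v=5: → [4,11),[2,9),[0,7); WM=1
i=4 t=3 v=9: → [2,9),[0,7); WM=1
i=5 t=9 v=5: → [8,15),[6,13),[4,11); WM=8; [0,7) fires=27
i=6 t=10 v=3: → [10,17),[8,15),[6,13),[4,11); WM=8
i=7 t=6 v=2: → [6,13),[4,11),[2,9),[0,7); WM=8
i=8 t=10 v=4: → [10,17),[8,15),[6,13),[4,11); WM=9; [2,9) fires=21
i=9 t=4 v=7: DROP (t<9-2); WM=9
i=10 t=14 v=2: → [14,21),[12,19),[10,17),[8,15); WM=9
i=11 t=17 v=3: → [16,23),[14,21),[12,19); WM=16; [4,11) fires=19 [6,13) fires=14 [8,15) fires=14
i=12 t=14 v=5: → [14,21),[12,19),[10,17),[8,15); WM=16
i=13 t=25 v=8: → [24,31),[22,29),[20,27); WM=16
i=14 t=21 v=3: → [20,27),[18,25),[16,23); WM=24; [10,17) fires=14 [12,19) fires=10 [14,21) fires=10 [16,23) fires=6
i=15 t=26 v=8: → [26,33),[24,31),[22,29),[20,27); WM=24
i=16 t=27 v=7: → [26,33),[24,31),[22,29); WM=24
i=17 t=24 v=3: → [24,31),[22,29),[20,27),[18,25); WM=26; [18,25) fires=6

9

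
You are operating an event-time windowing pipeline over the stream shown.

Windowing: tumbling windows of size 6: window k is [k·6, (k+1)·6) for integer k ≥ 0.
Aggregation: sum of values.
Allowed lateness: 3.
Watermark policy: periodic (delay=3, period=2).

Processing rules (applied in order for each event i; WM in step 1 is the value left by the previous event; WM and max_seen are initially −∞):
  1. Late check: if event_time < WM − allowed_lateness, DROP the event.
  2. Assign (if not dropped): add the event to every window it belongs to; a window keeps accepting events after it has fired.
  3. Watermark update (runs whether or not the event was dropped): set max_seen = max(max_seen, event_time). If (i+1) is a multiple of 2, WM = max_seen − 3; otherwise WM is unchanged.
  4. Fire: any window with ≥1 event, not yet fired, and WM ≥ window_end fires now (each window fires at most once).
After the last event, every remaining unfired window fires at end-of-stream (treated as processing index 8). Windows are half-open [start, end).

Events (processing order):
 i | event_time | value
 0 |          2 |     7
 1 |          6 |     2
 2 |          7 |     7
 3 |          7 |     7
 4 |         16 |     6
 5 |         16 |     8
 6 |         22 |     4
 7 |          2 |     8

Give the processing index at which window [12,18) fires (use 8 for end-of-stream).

7

i=0 t=2 v=7: → [0,6); WM=−∞
i=1 t=6 v=2: → [6,12); WM=3
i=2 t=7 v=7: → [6,12); WM=3
i=3 t=7 v=7: → [6,12); WM=4
i=4 t=16 v=6: → [12,18); WM=4
i=5 t=16 v=8: → [12,18); WM=13; [0,6) fires=7 [6,12) fires=16
i=6 t=22 v=4: → [18,24); WM=13
i=7 t=2 v=8: DROP (t<13-3); WM=19; [12,18) fires=14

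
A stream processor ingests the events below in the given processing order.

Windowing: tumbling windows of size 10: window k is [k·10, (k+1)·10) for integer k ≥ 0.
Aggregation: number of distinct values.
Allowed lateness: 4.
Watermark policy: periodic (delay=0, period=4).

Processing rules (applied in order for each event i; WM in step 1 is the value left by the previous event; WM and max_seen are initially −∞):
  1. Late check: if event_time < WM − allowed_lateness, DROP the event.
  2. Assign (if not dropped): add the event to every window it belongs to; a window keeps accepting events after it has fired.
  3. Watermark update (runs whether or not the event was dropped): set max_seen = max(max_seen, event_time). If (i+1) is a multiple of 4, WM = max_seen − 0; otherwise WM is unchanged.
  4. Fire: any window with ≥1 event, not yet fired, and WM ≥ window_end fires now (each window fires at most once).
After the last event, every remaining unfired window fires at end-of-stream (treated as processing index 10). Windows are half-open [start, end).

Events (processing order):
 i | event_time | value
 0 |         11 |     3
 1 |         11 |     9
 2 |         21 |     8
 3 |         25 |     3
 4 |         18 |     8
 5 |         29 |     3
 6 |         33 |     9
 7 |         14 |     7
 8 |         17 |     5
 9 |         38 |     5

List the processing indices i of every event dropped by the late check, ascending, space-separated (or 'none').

i=0 t=11 v=3: → [10,20); WM=−∞
i=1 t=11 v=9: → [10,20); WM=−∞
i=2 t=21 v=8: → [20,30); WM=−∞
i=3 t=25 v=3: → [20,30); WM=25; [10,20) fires=2
i=4 t=18 v=8: DROP (t<25-4); WM=25
i=5 t=29 v=3: → [20,30); WM=25
i=6 t=33 v=9: → [30,40); WM=25
i=7 t=14 v=7: DROP (t<25-4); WM=33; [20,30) fires=2
i=8 t=17 v=5: DROP (t<33-4); WM=33
i=9 t=38 v=5: → [30,40); WM=33

4 7 8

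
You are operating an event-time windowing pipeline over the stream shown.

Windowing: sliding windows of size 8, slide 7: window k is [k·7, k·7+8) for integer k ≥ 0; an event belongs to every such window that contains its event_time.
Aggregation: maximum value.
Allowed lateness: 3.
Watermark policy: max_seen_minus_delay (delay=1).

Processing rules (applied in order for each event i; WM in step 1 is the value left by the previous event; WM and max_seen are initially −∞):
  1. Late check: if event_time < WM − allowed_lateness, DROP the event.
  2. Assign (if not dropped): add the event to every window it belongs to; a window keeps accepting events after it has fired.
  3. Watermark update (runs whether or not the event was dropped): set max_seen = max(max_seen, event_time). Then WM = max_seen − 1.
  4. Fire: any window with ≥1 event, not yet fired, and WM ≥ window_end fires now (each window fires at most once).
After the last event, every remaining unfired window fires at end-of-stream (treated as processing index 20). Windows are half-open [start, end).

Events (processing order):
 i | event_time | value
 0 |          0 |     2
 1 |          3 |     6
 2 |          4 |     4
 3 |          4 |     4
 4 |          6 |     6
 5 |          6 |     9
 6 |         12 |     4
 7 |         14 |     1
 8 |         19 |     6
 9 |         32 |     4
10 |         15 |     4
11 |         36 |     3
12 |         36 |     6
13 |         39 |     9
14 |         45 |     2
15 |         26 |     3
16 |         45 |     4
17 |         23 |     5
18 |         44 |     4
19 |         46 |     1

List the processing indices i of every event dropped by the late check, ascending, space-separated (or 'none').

i=0 t=0 v=2: → [0,8); WM=-1
i=1 t=3 v=6: → [0,8); WM=2
i=2 t=4 v=4: → [0,8); WM=3
i=3 t=4 v=4: → [0,8); WM=3
i=4 t=6 v=6: → [0,8); WM=5
i=5 t=6 v=9: → [0,8); WM=5
i=6 t=12 v=4: → [7,15); WM=11; [0,8) fires=9
i=7 t=14 v=1: → [14,22),[7,15); WM=13
i=8 t=19 v=6: → [14,22); WM=18; [7,15) fires=4
i=9 t=32 v=4: → [28,36); WM=31; [14,22) fires=6
i=10 t=15 v=4: DROP (t<31-3); WM=31
i=11 t=36 v=3: → [35,43); WM=35
i=12 t=36 v=6: → [35,43); WM=35
i=13 t=39 v=9: → [35,43); WM=38; [28,36) fires=4
i=14 t=45 v=2: → [42,50); WM=44; [35,43) fires=9
i=15 t=26 v=3: DROP (t<44-3); WM=44
i=16 t=45 v=4: → [42,50); WM=44
i=17 t=23 v=5: DROP (t<44-3); WM=44
i=18 t=44 v=4: → [42,50); WM=44
i=19 t=46 v=1: → [42,50); WM=45

10 15 17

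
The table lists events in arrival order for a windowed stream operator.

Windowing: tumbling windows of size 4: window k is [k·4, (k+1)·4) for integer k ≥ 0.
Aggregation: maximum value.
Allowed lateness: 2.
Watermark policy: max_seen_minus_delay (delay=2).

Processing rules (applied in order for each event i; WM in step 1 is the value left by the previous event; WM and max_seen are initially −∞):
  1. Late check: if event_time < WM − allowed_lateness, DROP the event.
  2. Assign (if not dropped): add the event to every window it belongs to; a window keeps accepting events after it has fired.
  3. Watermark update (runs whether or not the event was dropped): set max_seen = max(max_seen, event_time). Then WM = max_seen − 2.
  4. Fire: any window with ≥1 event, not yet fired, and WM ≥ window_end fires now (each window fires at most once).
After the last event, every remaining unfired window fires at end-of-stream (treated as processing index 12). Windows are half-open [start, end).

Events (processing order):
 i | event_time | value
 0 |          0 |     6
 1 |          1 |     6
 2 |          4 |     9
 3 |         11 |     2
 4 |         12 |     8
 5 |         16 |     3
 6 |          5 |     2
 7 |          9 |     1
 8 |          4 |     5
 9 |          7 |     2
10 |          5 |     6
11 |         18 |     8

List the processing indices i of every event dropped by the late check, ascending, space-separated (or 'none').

6 7 8 9 10

i=0 t=0 v=6: → [0,4); WM=-2
i=1 t=1 v=6: → [0,4); WM=-1
i=2 t=4 v=9: → [4,8); WM=2
i=3 t=11 v=2: → [8,12); WM=9; [0,4) fires=6 [4,8) fires=9
i=4 t=12 v=8: → [12,16); WM=10
i=5 t=16 v=3: → [16,20); WM=14; [8,12) fires=2
i=6 t=5 v=2: DROP (t<14-2); WM=14
i=7 t=9 v=1: DROP (t<14-2); WM=14
i=8 t=4 v=5: DROP (t<14-2); WM=14
i=9 t=7 v=2: DROP (t<14-2); WM=14
i=10 t=5 v=6: DROP (t<14-2); WM=14
i=11 t=18 v=8: → [16,20); WM=16; [12,16) fires=8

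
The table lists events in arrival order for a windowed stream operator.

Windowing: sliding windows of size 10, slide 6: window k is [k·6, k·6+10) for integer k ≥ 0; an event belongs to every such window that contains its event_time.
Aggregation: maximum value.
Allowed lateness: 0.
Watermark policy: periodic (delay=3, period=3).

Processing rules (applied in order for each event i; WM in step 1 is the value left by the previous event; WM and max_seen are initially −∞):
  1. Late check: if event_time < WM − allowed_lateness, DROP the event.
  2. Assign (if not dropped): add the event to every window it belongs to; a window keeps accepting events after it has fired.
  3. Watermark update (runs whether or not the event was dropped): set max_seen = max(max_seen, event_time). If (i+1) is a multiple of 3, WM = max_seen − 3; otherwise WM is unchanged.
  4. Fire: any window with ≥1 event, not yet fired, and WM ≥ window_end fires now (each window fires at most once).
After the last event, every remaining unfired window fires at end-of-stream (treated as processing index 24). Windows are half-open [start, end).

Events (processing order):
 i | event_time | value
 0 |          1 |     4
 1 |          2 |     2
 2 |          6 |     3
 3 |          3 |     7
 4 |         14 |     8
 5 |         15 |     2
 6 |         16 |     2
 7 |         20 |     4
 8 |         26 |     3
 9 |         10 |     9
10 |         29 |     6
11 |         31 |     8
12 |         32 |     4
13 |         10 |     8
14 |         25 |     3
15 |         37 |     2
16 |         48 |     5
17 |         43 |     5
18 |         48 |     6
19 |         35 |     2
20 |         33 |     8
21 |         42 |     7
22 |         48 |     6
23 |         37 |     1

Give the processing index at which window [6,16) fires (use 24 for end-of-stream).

8

i=0 t=1 v=4: → [0,10); WM=−∞
i=1 t=2 v=2: → [0,10); WM=−∞
i=2 t=6 v=3: → [6,16),[0,10); WM=3
i=3 t=3 v=7: → [0,10); WM=3
i=4 t=14 v=8: → [12,22),[6,16); WM=3
i=5 t=15 v=2: → [12,22),[6,16); WM=12; [0,10) fires=7
i=6 t=16 v=2: → [12,22); WM=12
i=7 t=20 v=4: → [18,28),[12,22); WM=12
i=8 t=26 v=3: → [24,34),[18,28); WM=23; [6,16) fires=8 [12,22) fires=8
i=9 t=10 v=9: DROP (t<23-0); WM=23
i=10 t=29 v=6: → [24,34); WM=23
i=11 t=31 v=8: → [30,40),[24,34); WM=28; [18,28) fires=4
i=12 t=32 v=4: → [30,40),[24,34); WM=28
i=13 t=10 v=8: DROP (t<28-0); WM=28
i=14 t=25 v=3: DROP (t<28-0); WM=29
i=15 t=37 v=2: → [36,46),[30,40); WM=29
i=16 t=48 v=5: → [48,58),[42,52); WM=29
i=17 t=43 v=5: → [42,52),[36,46); WM=45; [24,34) fires=8 [30,40) fires=8
i=18 t=48 v=6: → [48,58),[42,52); WM=45
i=19 t=35 v=2: DROP (t<45-0); WM=45
i=20 t=33 v=8: DROP (t<45-0); WM=45
i=21 t=42 v=7: DROP (t<45-0); WM=45
i=22 t=48 v=6: → [48,58),[42,52); WM=45
i=23 t=37 v=1: DROP (t<45-0); WM=45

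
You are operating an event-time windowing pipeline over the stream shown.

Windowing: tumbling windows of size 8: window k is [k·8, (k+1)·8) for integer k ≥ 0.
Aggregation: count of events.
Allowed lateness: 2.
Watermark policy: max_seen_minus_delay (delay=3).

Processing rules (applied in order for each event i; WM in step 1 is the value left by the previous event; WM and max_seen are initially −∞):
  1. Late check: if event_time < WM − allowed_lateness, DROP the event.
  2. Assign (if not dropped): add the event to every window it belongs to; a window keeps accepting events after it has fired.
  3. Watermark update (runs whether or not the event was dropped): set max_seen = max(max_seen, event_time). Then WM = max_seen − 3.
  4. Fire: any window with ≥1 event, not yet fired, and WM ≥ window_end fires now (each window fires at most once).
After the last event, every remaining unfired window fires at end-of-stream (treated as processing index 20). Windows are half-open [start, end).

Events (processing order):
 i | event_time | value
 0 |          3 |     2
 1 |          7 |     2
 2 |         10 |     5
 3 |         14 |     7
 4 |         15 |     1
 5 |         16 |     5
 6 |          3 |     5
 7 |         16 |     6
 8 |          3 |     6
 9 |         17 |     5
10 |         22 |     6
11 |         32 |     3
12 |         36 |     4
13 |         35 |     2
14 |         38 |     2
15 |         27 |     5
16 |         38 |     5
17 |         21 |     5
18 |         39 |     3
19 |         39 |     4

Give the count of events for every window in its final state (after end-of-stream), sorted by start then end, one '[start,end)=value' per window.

i=0 t=3 v=2: → [0,8); WM=0
i=1 t=7 v=2: → [0,8); WM=4
i=2 t=10 v=5: → [8,16); WM=7
i=3 t=14 v=7: → [8,16); WM=11; [0,8) fires=2
i=4 t=15 v=1: → [8,16); WM=12
i=5 t=16 v=5: → [16,24); WM=13
i=6 t=3 v=5: DROP (t<13-2); WM=13
i=7 t=16 v=6: → [16,24); WM=13
i=8 t=3 v=6: DROP (t<13-2); WM=13
i=9 t=17 v=5: → [16,24); WM=14
i=10 t=22 v=6: → [16,24); WM=19; [8,16) fires=3
i=11 t=32 v=3: → [32,40); WM=29; [16,24) fires=4
i=12 t=36 v=4: → [32,40); WM=33
i=13 t=35 v=2: → [32,40); WM=33
i=14 t=38 v=2: → [32,40); WM=35
i=15 t=27 v=5: DROP (t<35-2); WM=35
i=16 t=38 v=5: → [32,40); WM=35
i=17 t=21 v=5: DROP (t<35-2); WM=35
i=18 t=39 v=3: → [32,40); WM=36
i=19 t=39 v=4: → [32,40); WM=36

[0,8)=2 [8,16)=3 [16,24)=4 [32,40)=7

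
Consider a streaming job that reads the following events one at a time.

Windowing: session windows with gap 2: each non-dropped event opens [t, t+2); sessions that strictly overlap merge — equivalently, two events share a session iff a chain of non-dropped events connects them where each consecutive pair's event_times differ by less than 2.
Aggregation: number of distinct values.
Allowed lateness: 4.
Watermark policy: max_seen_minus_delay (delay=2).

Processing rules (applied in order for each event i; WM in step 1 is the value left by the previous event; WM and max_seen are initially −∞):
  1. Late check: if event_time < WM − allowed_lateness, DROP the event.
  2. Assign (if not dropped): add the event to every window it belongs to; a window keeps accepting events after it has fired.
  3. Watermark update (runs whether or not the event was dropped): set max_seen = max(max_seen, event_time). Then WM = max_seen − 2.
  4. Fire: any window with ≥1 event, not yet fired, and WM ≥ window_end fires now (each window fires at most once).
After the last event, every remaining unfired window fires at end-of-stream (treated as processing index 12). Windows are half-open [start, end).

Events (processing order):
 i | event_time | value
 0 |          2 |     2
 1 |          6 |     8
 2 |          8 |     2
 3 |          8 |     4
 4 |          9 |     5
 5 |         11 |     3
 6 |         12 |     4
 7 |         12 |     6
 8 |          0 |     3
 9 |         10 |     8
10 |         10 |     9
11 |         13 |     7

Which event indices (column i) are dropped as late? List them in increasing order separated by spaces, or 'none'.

8

i=0 t=2 v=2: → [2,4); WM=0
i=1 t=6 v=8: → [6,8); WM=4
i=2 t=8 v=2: → [8,10); WM=6
i=3 t=8 v=4: → [8,10); WM=6
i=4 t=9 v=5: → [8,11); WM=7
i=5 t=11 v=3: → [11,13); WM=9
i=6 t=12 v=4: → [11,14); WM=10
i=7 t=12 v=6: → [11,14); WM=10
i=8 t=0 v=3: DROP (t<10-4); WM=10
i=9 t=10 v=8: → [8,14); WM=10
i=10 t=10 v=9: → [8,14); WM=10
i=11 t=13 v=7: → [8,15); WM=11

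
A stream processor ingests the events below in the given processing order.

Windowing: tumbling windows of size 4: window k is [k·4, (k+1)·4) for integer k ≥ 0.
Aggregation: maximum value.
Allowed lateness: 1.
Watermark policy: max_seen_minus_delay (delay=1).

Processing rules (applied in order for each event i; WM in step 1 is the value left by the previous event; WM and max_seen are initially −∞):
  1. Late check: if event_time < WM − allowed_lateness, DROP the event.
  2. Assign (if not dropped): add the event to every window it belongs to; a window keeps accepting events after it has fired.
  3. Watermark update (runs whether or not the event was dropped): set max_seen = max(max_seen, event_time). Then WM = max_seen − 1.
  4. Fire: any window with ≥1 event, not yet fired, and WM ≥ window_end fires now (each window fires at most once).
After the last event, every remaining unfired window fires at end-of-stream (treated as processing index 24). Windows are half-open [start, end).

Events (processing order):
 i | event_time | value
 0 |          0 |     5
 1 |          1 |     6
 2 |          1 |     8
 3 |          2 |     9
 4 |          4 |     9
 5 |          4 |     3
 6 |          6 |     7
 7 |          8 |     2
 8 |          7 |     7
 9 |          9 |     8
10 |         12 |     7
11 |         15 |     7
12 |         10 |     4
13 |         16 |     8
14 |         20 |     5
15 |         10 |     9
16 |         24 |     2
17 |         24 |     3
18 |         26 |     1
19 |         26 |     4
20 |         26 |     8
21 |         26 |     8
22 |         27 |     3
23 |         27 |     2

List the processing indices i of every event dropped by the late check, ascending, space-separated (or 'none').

12 15

i=0 t=0 v=5: → [0,4); WM=-1
i=1 t=1 v=6: → [0,4); WM=0
i=2 t=1 v=8: → [0,4); WM=0
i=3 t=2 v=9: → [0,4); WM=1
i=4 t=4 v=9: → [4,8); WM=3
i=5 t=4 v=3: → [4,8); WM=3
i=6 t=6 v=7: → [4,8); WM=5; [0,4) fires=9
i=7 t=8 v=2: → [8,12); WM=7
i=8 t=7 v=7: → [4,8); WM=7
i=9 t=9 v=8: → [8,12); WM=8; [4,8) fires=9
i=10 t=12 v=7: → [12,16); WM=11
i=11 t=15 v=7: → [12,16); WM=14; [8,12) fires=8
i=12 t=10 v=4: DROP (t<14-1); WM=14
i=13 t=16 v=8: → [16,20); WM=15
i=14 t=20 v=5: → [20,24); WM=19; [12,16) fires=7
i=15 t=10 v=9: DROP (t<19-1); WM=19
i=16 t=24 v=2: → [24,28); WM=23; [16,20) fires=8
i=17 t=24 v=3: → [24,28); WM=23
i=18 t=26 v=1: → [24,28); WM=25; [20,24) fires=5
i=19 t=26 v=4: → [24,28); WM=25
i=20 t=26 v=8: → [24,28); WM=25
i=21 t=26 v=8: → [24,28); WM=25
i=22 t=27 v=3: → [24,28); WM=26
i=23 t=27 v=2: → [24,28); WM=26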